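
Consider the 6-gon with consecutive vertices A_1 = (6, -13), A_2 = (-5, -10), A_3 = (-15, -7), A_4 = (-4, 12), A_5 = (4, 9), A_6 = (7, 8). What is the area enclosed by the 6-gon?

351

A_1→A_2: (6)(-10) − (-5)(-13) = -125
A_2→A_3: (-5)(-7) − (-15)(-10) = -115
A_3→A_4: (-15)(12) − (-4)(-7) = -208
A_4→A_5: (-4)(9) − (4)(12) = -84
A_5→A_6: (4)(8) − (7)(9) = -31
A_6→A_1: (7)(-13) − (6)(8) = -139
Σ = -702
Area = |Σ|/2 = 351.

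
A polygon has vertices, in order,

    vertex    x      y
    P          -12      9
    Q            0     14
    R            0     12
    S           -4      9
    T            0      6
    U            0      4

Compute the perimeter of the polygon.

40

|PQ| = √((12)² + (5)²) = √169 = 13
|QR| = √((0)² + (-2)²) = √4 = 2
|RS| = √((-4)² + (-3)²) = √25 = 5
|ST| = √((4)² + (-3)²) = √25 = 5
|TU| = √((0)² + (-2)²) = √4 = 2
|UP| = √((-12)² + (5)²) = √169 = 13
Perimeter = 13 + 2 + 5 + 5 + 2 + 13 = 40.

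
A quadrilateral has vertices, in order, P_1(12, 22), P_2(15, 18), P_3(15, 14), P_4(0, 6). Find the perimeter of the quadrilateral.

|P_1P_2| = √((3)² + (-4)²) = √25 = 5
|P_2P_3| = √((0)² + (-4)²) = √16 = 4
|P_3P_4| = √((-15)² + (-8)²) = √289 = 17
|P_4P_1| = √((12)² + (16)²) = √400 = 20
Perimeter = 5 + 4 + 17 + 20 = 46.

46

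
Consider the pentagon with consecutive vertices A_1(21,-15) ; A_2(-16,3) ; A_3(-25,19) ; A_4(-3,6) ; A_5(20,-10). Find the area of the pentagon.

339.5

Σ = (-177) + (-229) + (-93) + (-90) + (-90) = -679
Area = |Σ|/2 = 339.5.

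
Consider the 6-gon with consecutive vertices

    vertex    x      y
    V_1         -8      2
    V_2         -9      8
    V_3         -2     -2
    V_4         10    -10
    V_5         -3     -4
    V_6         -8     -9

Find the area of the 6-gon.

Cross-terms: -46, 34, 40, -70, -5, -88  ⇒  Σ = -135
Area = |Σ|/2 = 67.5.

67.5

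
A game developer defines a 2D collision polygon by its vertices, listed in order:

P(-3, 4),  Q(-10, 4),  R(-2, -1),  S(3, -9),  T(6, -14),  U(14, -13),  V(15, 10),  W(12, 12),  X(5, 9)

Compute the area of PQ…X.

343.5

Apply the shoelace formula: 2A = Σ (x_i·y_{i+1} − x_{i+1}·y_i), indices taken mod 9.
Σ = (28) + (18) + (21) + (12) + (118) + (335) + (60) + (48) + (47) = 687
Area = |Σ|/2 = 343.5.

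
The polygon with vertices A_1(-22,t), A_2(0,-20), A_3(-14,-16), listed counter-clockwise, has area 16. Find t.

-16

The doubled signed area Σ (x_i y_{i+1} − x_{i+1} y_i) is linear in t.
With t=0 it equals -192; the coefficient of t is -14 (from the two edges through A_1).
So -14·t + -192 = 2·16 = 32 ⇒ t = -16.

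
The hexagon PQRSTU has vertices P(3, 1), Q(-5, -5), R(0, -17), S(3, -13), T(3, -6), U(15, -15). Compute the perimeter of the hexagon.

70

|PQ| = √((-8)² + (-6)²) = √100 = 10
|QR| = √((5)² + (-12)²) = √169 = 13
|RS| = √((3)² + (4)²) = √25 = 5
|ST| = √((0)² + (7)²) = √49 = 7
|TU| = √((12)² + (-9)²) = √225 = 15
|UP| = √((-12)² + (16)²) = √400 = 20
Perimeter = 10 + 13 + 5 + 7 + 15 + 20 = 70.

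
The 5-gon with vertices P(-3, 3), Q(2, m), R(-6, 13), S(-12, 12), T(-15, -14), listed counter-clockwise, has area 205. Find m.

15

Write out the shoelace sum; only the two edges meeting at Q involve m:
2·Area = [((-3)·m − 2·3) + (2·13 − (-6)·m)] + 345
       = 3·m + 365 = 410
⇒ m = 15.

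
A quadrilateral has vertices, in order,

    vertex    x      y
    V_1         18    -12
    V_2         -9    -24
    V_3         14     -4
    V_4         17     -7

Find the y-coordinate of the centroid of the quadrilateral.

Apply the surveyor's formula. First the cross-terms c_i = x_i·y_{i+1} − x_{i+1}·y_i:
  -540, 372, -30, -78  ⇒  2A = -276, A = -138.
Then Σ (y_i + y_{i+1})·c_i = 10836, so ȳ = 10836 / (6·(-138)) = -301/23.

-301/23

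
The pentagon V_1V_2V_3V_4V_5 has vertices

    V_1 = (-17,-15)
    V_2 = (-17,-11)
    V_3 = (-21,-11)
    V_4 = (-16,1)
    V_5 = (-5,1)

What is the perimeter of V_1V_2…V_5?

|V_1V_2| = √((0)² + (4)²) = √16 = 4
|V_2V_3| = √((-4)² + (0)²) = √16 = 4
|V_3V_4| = √((5)² + (12)²) = √169 = 13
|V_4V_5| = √((11)² + (0)²) = √121 = 11
|V_5V_1| = √((-12)² + (-16)²) = √400 = 20
Perimeter = 4 + 4 + 13 + 11 + 20 = 52.

52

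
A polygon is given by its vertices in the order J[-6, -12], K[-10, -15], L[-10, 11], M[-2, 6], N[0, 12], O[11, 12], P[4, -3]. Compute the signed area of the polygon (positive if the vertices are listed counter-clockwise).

Cross-terms: -30, -260, -38, -24, -132, -81, -66  ⇒  Σ = -631
Signed area = Σ/2 = -315.5 (negative ⇒ clockwise traversal).

-315.5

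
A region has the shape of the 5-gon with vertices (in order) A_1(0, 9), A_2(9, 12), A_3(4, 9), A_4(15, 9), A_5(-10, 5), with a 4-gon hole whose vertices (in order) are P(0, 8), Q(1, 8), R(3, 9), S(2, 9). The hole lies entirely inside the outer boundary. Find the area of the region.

Outer boundary:
Apply Gauss's area formula: 2A = Σ (x_i·y_{i+1} − x_{i+1}·y_i), indices taken mod 5.
Σ = (-81) + (33) + (-99) + (165) + (-90) = -72
Area = |Σ|/2 = 36.
Hole:
Σ = (-8) + (-15) + (9) + (16) = 2
Area = |Σ|/2 = 1.
Net area = 36 − 1 = 35.

35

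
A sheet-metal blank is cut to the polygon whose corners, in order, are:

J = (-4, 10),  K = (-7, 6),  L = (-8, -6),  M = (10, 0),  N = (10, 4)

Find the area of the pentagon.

Apply Gauss's area formula: 2A = Σ (x_i·y_{i+1} − x_{i+1}·y_i), indices taken mod 5.
Σ = (46) + (90) + (60) + (40) + (116) = 352
Area = |Σ|/2 = 176.

176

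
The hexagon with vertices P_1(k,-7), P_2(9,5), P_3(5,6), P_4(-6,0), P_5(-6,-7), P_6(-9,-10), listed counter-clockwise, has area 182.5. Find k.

9

Write out the shoelace sum; only the two edges meeting at P_1 involve k:
2·Area = [((-9)·(-7) − k·(-10)) + (k·5 − 9·(-7))] + 104
       = 15·k + 230 = 365
⇒ k = 9.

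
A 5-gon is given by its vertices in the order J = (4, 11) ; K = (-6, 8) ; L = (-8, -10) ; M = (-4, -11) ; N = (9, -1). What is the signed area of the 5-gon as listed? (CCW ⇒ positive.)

Apply the shoelace (surveyor's) formula: 2A = Σ (x_i·y_{i+1} − x_{i+1}·y_i), indices taken mod 5.
J→K: (4)(8) − (-6)(11) = 98
K→L: (-6)(-10) − (-8)(8) = 124
L→M: (-8)(-11) − (-4)(-10) = 48
M→N: (-4)(-1) − (9)(-11) = 103
N→J: (9)(11) − (4)(-1) = 103
Σ = 476
Signed area = Σ/2 = 238 (positive ⇒ counter-clockwise traversal).

238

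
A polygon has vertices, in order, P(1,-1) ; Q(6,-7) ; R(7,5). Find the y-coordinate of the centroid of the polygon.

-1

Apply the shoelace (surveyor's) formula. First the cross-terms c_i = x_i·y_{i+1} − x_{i+1}·y_i:
  -1, 79, -12  ⇒  2A = 66, A = 33.
Then Σ (y_i + y_{i+1})·c_i = -198, so ȳ = -198 / (6·33) = -1.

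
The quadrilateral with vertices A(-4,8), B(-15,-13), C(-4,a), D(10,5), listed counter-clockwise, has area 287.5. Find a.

The doubled signed area Σ (x_i y_{i+1} − x_{i+1} y_i) is linear in a.
With a=0 it equals 200; the coefficient of a is -25 (from the two edges through C).
So -25·a + 200 = 2·287.5 = 575 ⇒ a = -15.

-15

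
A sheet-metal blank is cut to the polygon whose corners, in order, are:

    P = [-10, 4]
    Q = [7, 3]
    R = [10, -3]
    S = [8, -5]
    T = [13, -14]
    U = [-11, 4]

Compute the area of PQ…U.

144

P→Q: (-10)(3) − (7)(4) = -58
Q→R: (7)(-3) − (10)(3) = -51
R→S: (10)(-5) − (8)(-3) = -26
S→T: (8)(-14) − (13)(-5) = -47
T→U: (13)(4) − (-11)(-14) = -102
U→P: (-11)(4) − (-10)(4) = -4
Σ = -288
Area = |Σ|/2 = 144.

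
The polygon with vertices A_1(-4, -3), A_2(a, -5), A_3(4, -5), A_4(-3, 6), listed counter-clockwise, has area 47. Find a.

-6

The doubled signed area Σ (x_i y_{i+1} − x_{i+1} y_i) is linear in a.
With a=0 it equals 82; the coefficient of a is -2 (from the two edges through A_2).
So -2·a + 82 = 2·47 = 94 ⇒ a = -6.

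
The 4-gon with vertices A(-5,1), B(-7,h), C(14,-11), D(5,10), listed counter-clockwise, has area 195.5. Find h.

The doubled signed area Σ (x_i y_{i+1} − x_{i+1} y_i) is linear in h.
With h=0 it equals 334; the coefficient of h is -19 (from the two edges through B).
So -19·h + 334 = 2·195.5 = 391 ⇒ h = -3.

-3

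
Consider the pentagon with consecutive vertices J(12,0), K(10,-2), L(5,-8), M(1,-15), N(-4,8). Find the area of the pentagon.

154.5

Apply Gauss's area formula: 2A = Σ (x_i·y_{i+1} − x_{i+1}·y_i), indices taken mod 5.
Cross-terms: -24, -70, -67, -52, -96  ⇒  Σ = -309
Area = |Σ|/2 = 154.5.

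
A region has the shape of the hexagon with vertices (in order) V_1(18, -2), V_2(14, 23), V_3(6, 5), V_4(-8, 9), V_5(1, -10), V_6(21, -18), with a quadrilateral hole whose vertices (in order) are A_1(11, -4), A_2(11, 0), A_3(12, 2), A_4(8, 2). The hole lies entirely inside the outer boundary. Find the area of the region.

Outer boundary:
Apply the surveyor's formula: 2A = Σ (x_i·y_{i+1} − x_{i+1}·y_i), indices taken mod 6.
V_1→V_2: (18)(23) − (14)(-2) = 442
V_2→V_3: (14)(5) − (6)(23) = -68
V_3→V_4: (6)(9) − (-8)(5) = 94
V_4→V_5: (-8)(-10) − (1)(9) = 71
V_5→V_6: (1)(-18) − (21)(-10) = 192
V_6→V_1: (21)(-2) − (18)(-18) = 282
Σ = 1013
Area = |Σ|/2 = 506.5.
Hole:
Apply the surveyor's formula: 2A = Σ (x_i·y_{i+1} − x_{i+1}·y_i), indices taken mod 4.
A_1→A_2: (11)(0) − (11)(-4) = 44
A_2→A_3: (11)(2) − (12)(0) = 22
A_3→A_4: (12)(2) − (8)(2) = 8
A_4→A_1: (8)(-4) − (11)(2) = -54
Σ = 20
Area = |Σ|/2 = 10.
Net area = 506.5 − 10 = 496.5.

496.5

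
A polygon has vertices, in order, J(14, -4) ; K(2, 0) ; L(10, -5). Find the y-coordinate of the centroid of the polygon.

Apply the surveyor's formula. First the cross-terms c_i = x_i·y_{i+1} − x_{i+1}·y_i:
  8, -10, 30  ⇒  2A = 28, A = 14.
Then Σ (y_i + y_{i+1})·c_i = -252, so ȳ = -252 / (6·14) = -3.

-3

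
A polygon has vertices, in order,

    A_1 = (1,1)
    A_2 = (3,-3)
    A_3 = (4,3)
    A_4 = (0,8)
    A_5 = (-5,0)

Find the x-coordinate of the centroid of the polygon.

71/246

Apply the shoelace (surveyor's) formula. First the cross-terms c_i = x_i·y_{i+1} − x_{i+1}·y_i:
  -6, 21, 32, 40, -5  ⇒  2A = 82, A = 41.
Then Σ (x_i + x_{i+1})·c_i = 71, so x̄ = 71 / (6·41) = 71/246.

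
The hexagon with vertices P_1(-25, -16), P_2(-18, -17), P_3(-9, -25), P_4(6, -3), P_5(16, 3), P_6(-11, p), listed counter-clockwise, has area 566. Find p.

The doubled signed area Σ (x_i y_{i+1} − x_{i+1} y_i) is linear in p.
With p=0 it equals 886; the coefficient of p is 41 (from the two edges through P_6).
So 41·p + 886 = 2·566 = 1132 ⇒ p = 6.

6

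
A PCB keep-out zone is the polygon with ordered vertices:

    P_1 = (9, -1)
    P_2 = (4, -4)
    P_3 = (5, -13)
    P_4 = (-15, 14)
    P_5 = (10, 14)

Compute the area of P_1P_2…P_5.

Apply the shoelace formula: 2A = Σ (x_i·y_{i+1} − x_{i+1}·y_i), indices taken mod 5.
P_1→P_2: (9)(-4) − (4)(-1) = -32
P_2→P_3: (4)(-13) − (5)(-4) = -32
P_3→P_4: (5)(14) − (-15)(-13) = -125
P_4→P_5: (-15)(14) − (10)(14) = -350
P_5→P_1: (10)(-1) − (9)(14) = -136
Σ = -675
Area = |Σ|/2 = 337.5.

337.5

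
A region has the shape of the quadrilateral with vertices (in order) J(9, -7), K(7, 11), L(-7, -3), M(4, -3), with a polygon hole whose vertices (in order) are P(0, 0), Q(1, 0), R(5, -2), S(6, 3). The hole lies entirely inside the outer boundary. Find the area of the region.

105.5

Outer boundary:
Apply the surveyor's formula: 2A = Σ (x_i·y_{i+1} − x_{i+1}·y_i), indices taken mod 4.
J→K: (9)(11) − (7)(-7) = 148
K→L: (7)(-3) − (-7)(11) = 56
L→M: (-7)(-3) − (4)(-3) = 33
M→J: (4)(-7) − (9)(-3) = -1
Σ = 236
Area = |Σ|/2 = 118.
Hole:
Σ = (0) + (-2) + (27) + (0) = 25
Area = |Σ|/2 = 12.5.
Net area = 118 − 12.5 = 105.5.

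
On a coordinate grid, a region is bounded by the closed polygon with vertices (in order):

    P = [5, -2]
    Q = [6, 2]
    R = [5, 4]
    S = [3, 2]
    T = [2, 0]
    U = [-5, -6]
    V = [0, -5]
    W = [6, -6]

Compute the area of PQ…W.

45.5

P→Q: (5)(2) − (6)(-2) = 22
Q→R: (6)(4) − (5)(2) = 14
R→S: (5)(2) − (3)(4) = -2
S→T: (3)(0) − (2)(2) = -4
T→U: (2)(-6) − (-5)(0) = -12
U→V: (-5)(-5) − (0)(-6) = 25
V→W: (0)(-6) − (6)(-5) = 30
W→P: (6)(-2) − (5)(-6) = 18
Σ = 91
Area = |Σ|/2 = 45.5.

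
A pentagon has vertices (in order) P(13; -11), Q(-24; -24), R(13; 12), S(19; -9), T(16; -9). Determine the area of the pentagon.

491.5

Cross-terms: -576, 24, -345, -27, -59  ⇒  Σ = -983
Area = |Σ|/2 = 491.5.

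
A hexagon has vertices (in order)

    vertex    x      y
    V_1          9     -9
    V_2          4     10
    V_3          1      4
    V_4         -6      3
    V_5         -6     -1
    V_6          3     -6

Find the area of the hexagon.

Apply Gauss's area formula: 2A = Σ (x_i·y_{i+1} − x_{i+1}·y_i), indices taken mod 6.
Σ = (126) + (6) + (27) + (24) + (39) + (27) = 249
Area = |Σ|/2 = 124.5.

124.5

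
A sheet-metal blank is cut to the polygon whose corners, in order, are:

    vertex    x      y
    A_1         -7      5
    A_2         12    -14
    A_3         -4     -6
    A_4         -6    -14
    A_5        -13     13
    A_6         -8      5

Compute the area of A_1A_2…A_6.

148

Apply Gauss's area formula: 2A = Σ (x_i·y_{i+1} − x_{i+1}·y_i), indices taken mod 6.
Cross-terms: 38, -128, 20, -260, 39, -5  ⇒  Σ = -296
Area = |Σ|/2 = 148.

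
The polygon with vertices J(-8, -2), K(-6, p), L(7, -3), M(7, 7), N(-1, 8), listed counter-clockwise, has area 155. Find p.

-7

The doubled signed area Σ (x_i y_{i+1} − x_{i+1} y_i) is linear in p.
With p=0 it equals 205; the coefficient of p is -15 (from the two edges through K).
So -15·p + 205 = 2·155 = 310 ⇒ p = -7.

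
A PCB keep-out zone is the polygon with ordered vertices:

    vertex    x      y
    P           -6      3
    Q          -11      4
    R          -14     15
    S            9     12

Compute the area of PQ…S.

Apply Gauss's area formula: 2A = Σ (x_i·y_{i+1} − x_{i+1}·y_i), indices taken mod 4.
Σ = (9) + (-109) + (-303) + (99) = -304
Area = |Σ|/2 = 152.

152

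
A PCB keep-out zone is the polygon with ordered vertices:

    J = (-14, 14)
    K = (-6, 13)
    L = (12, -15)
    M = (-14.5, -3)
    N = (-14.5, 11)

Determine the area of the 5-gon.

334.75

Apply the shoelace formula: 2A = Σ (x_i·y_{i+1} − x_{i+1}·y_i), indices taken mod 5.
Cross-terms: -98, -66, -253.5, -203, -49  ⇒  Σ = -669.5
Area = |Σ|/2 = 334.75.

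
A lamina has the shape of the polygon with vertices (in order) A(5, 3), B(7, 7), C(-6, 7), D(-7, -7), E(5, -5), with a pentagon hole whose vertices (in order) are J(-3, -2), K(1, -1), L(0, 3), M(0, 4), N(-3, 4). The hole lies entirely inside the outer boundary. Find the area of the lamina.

134

Outer boundary:
Apply the shoelace (surveyor's) formula: 2A = Σ (x_i·y_{i+1} − x_{i+1}·y_i), indices taken mod 5.
A→B: (5)(7) − (7)(3) = 14
B→C: (7)(7) − (-6)(7) = 91
C→D: (-6)(-7) − (-7)(7) = 91
D→E: (-7)(-5) − (5)(-7) = 70
E→A: (5)(3) − (5)(-5) = 40
Σ = 306
Area = |Σ|/2 = 153.
Hole:
Σ = (5) + (3) + (0) + (12) + (18) = 38
Area = |Σ|/2 = 19.
Net area = 153 − 19 = 134.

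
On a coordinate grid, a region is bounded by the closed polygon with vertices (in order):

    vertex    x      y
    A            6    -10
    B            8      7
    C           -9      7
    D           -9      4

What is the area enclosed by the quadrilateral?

167

Apply the surveyor's formula: 2A = Σ (x_i·y_{i+1} − x_{i+1}·y_i), indices taken mod 4.
A→B: (6)(7) − (8)(-10) = 122
B→C: (8)(7) − (-9)(7) = 119
C→D: (-9)(4) − (-9)(7) = 27
D→A: (-9)(-10) − (6)(4) = 66
Σ = 334
Area = |Σ|/2 = 167.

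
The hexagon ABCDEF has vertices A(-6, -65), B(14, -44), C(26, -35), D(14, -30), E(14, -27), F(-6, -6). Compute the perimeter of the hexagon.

|AB| = √((20)² + (21)²) = √841 = 29
|BC| = √((12)² + (9)²) = √225 = 15
|CD| = √((-12)² + (5)²) = √169 = 13
|DE| = √((0)² + (3)²) = √9 = 3
|EF| = √((-20)² + (21)²) = √841 = 29
|FA| = √((0)² + (-59)²) = √3481 = 59
Perimeter = 29 + 15 + 13 + 3 + 29 + 59 = 148.

148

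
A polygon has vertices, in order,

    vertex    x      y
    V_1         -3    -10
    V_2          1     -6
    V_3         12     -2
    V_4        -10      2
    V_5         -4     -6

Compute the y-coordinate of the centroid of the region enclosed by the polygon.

-17/6

Apply the shoelace (surveyor's) formula. First the cross-terms c_i = x_i·y_{i+1} − x_{i+1}·y_i:
  28, 70, 4, 68, 22  ⇒  2A = 192, A = 96.
Then Σ (y_i + y_{i+1})·c_i = -1632, so ȳ = -1632 / (6·96) = -17/6.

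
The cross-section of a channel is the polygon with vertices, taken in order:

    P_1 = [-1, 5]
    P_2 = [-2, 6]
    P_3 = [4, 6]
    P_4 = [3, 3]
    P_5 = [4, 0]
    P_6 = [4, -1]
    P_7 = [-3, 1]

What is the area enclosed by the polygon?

Apply the shoelace (surveyor's) formula: 2A = Σ (x_i·y_{i+1} − x_{i+1}·y_i), indices taken mod 7.
Σ = (4) + (-36) + (-6) + (-12) + (-4) + (1) + (-14) = -67
Area = |Σ|/2 = 33.5.

33.5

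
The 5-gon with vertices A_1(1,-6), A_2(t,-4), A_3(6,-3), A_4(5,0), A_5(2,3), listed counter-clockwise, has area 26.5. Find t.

Write out the shoelace sum; only the two edges meeting at A_2 involve t:
2·Area = [(1·(-4) − t·(-6)) + (t·(-3) − 6·(-4))] + 15
       = 3·t + 35 = 53
⇒ t = 6.

6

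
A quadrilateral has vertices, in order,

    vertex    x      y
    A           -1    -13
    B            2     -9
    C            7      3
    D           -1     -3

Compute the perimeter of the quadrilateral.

|AB| = √((3)² + (4)²) = √25 = 5
|BC| = √((5)² + (12)²) = √169 = 13
|CD| = √((-8)² + (-6)²) = √100 = 10
|DA| = √((0)² + (-10)²) = √100 = 10
Perimeter = 5 + 13 + 10 + 10 = 38.

38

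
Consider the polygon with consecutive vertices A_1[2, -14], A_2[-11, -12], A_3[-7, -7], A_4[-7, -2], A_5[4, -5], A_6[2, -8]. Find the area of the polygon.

105.5

Apply Gauss's area formula: 2A = Σ (x_i·y_{i+1} − x_{i+1}·y_i), indices taken mod 6.
Cross-terms: -178, -7, -35, 43, -22, -12  ⇒  Σ = -211
Area = |Σ|/2 = 105.5.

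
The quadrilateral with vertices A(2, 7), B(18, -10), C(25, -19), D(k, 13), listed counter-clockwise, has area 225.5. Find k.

Write out the shoelace sum; only the two edges meeting at D involve k:
2·Area = [(25·13 − k·(-19)) + (k·7 − 2·13)] + -238
       = 26·k + 61 = 451
⇒ k = 15.

15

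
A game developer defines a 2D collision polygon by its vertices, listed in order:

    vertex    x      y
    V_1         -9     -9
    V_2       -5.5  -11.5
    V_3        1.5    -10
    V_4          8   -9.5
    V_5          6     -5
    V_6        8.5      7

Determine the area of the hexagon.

140

Apply the shoelace formula: 2A = Σ (x_i·y_{i+1} − x_{i+1}·y_i), indices taken mod 6.
Σ = (54) + (72.25) + (65.75) + (17) + (84.5) + (-13.5) = 280
Area = |Σ|/2 = 140.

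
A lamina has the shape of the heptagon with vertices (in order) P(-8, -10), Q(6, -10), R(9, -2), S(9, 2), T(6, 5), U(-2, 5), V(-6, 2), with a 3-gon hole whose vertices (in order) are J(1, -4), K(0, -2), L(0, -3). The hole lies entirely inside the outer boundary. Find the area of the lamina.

Outer boundary:
Apply the shoelace formula: 2A = Σ (x_i·y_{i+1} − x_{i+1}·y_i), indices taken mod 7.
Σ = (140) + (78) + (36) + (33) + (40) + (26) + (76) = 429
Area = |Σ|/2 = 214.5.
Hole:
Apply the shoelace formula: 2A = Σ (x_i·y_{i+1} − x_{i+1}·y_i), indices taken mod 3.
Cross-terms: -2, 0, 3  ⇒  Σ = 1
Area = |Σ|/2 = 0.5.
Net area = 214.5 − 0.5 = 214.

214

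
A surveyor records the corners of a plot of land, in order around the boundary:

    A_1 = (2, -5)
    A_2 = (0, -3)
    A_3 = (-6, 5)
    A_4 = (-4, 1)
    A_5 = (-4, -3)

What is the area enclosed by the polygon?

Apply the shoelace (surveyor's) formula: 2A = Σ (x_i·y_{i+1} − x_{i+1}·y_i), indices taken mod 5.
Cross-terms: -6, -18, 14, 16, 26  ⇒  Σ = 32
Area = |Σ|/2 = 16.

16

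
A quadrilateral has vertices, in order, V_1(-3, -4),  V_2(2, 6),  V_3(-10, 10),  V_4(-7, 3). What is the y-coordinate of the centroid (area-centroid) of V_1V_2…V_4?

Apply the shoelace (surveyor's) formula. First the cross-terms c_i = x_i·y_{i+1} − x_{i+1}·y_i:
  -10, 80, 40, 37  ⇒  2A = 147, A = 73.5.
Then Σ (y_i + y_{i+1})·c_i = 1743, so ȳ = 1743 / (6·73.5) = 83/21.

83/21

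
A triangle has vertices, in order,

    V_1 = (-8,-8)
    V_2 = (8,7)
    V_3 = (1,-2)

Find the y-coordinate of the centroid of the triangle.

-1

Apply the shoelace formula. First the cross-terms c_i = x_i·y_{i+1} − x_{i+1}·y_i:
  8, -23, -24  ⇒  2A = -39, A = -19.5.
Then Σ (y_i + y_{i+1})·c_i = 117, so ȳ = 117 / (6·(-19.5)) = -1.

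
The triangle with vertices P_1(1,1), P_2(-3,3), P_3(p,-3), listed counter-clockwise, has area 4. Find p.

5

Write out the shoelace sum; only the two edges meeting at P_3 involve p:
2·Area = [((-3)·(-3) − p·3) + (p·1 − 1·(-3))] + 6
       = -2·p + 18 = 8
⇒ p = 5.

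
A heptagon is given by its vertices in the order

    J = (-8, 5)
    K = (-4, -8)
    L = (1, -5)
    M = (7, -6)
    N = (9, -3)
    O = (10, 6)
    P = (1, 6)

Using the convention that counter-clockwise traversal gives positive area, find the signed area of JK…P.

Apply the shoelace (surveyor's) formula: 2A = Σ (x_i·y_{i+1} − x_{i+1}·y_i), indices taken mod 7.
Σ = (84) + (28) + (29) + (33) + (84) + (54) + (53) = 365
Signed area = Σ/2 = 182.5 (positive ⇒ counter-clockwise traversal).

182.5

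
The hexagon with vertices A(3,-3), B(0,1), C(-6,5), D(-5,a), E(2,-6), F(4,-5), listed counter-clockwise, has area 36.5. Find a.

1

Write out the shoelace sum; only the two edges meeting at D involve a:
2·Area = [((-6)·a − (-5)·5) + ((-5)·(-6) − 2·a)] + 26
       = -8·a + 81 = 73
⇒ a = 1.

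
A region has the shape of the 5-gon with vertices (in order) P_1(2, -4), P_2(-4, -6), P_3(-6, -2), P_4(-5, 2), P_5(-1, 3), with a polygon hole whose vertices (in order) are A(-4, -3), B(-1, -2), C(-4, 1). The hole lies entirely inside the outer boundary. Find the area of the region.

Outer boundary:
Apply the shoelace (surveyor's) formula: 2A = Σ (x_i·y_{i+1} − x_{i+1}·y_i), indices taken mod 5.
Cross-terms: -28, -28, -22, -13, -2  ⇒  Σ = -93
Area = |Σ|/2 = 46.5.
Hole:
Apply Gauss's area formula: 2A = Σ (x_i·y_{i+1} − x_{i+1}·y_i), indices taken mod 3.
Σ = (5) + (-9) + (16) = 12
Area = |Σ|/2 = 6.
Net area = 46.5 − 6 = 40.5.

40.5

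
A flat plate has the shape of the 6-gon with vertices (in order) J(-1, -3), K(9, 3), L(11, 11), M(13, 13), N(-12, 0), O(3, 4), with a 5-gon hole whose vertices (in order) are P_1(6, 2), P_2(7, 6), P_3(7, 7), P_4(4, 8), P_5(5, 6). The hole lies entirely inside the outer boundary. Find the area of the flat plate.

Outer boundary:
Apply the shoelace (surveyor's) formula: 2A = Σ (x_i·y_{i+1} − x_{i+1}·y_i), indices taken mod 6.
Σ = (24) + (66) + (0) + (156) + (-48) + (-5) = 193
Area = |Σ|/2 = 96.5.
Hole:
Apply Gauss's area formula: 2A = Σ (x_i·y_{i+1} − x_{i+1}·y_i), indices taken mod 5.
Σ = (22) + (7) + (28) + (-16) + (-26) = 15
Area = |Σ|/2 = 7.5.
Net area = 96.5 − 7.5 = 89.

89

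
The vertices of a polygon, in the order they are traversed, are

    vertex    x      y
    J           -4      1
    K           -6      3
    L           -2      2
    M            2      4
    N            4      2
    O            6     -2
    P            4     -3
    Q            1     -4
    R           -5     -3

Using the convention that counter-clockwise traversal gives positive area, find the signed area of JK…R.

Apply the shoelace formula: 2A = Σ (x_i·y_{i+1} − x_{i+1}·y_i), indices taken mod 9.
J→K: (-4)(3) − (-6)(1) = -6
K→L: (-6)(2) − (-2)(3) = -6
L→M: (-2)(4) − (2)(2) = -12
M→N: (2)(2) − (4)(4) = -12
N→O: (4)(-2) − (6)(2) = -20
O→P: (6)(-3) − (4)(-2) = -10
P→Q: (4)(-4) − (1)(-3) = -13
Q→R: (1)(-3) − (-5)(-4) = -23
R→J: (-5)(1) − (-4)(-3) = -17
Σ = -119
Signed area = Σ/2 = -59.5 (negative ⇒ clockwise traversal).

-59.5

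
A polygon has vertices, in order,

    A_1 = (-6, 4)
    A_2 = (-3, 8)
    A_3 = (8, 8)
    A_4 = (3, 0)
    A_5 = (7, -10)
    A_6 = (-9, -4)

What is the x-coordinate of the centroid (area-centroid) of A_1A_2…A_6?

Apply Gauss's area formula. First the cross-terms c_i = x_i·y_{i+1} − x_{i+1}·y_i:
  -36, -88, -24, -30, -118, -60  ⇒  2A = -356, A = -178.
Then Σ (x_i + x_{i+1})·c_i = 456, so x̄ = 456 / (6·(-178)) = -38/89.

-38/89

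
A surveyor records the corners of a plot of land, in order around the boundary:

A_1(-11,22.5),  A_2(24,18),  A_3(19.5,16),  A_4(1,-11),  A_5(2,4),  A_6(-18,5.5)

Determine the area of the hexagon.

Apply the surveyor's formula: 2A = Σ (x_i·y_{i+1} − x_{i+1}·y_i), indices taken mod 6.
A_1→A_2: (-11)(18) − (24)(22.5) = -738
A_2→A_3: (24)(16) − (19.5)(18) = 33
A_3→A_4: (19.5)(-11) − (1)(16) = -230.5
A_4→A_5: (1)(4) − (2)(-11) = 26
A_5→A_6: (2)(5.5) − (-18)(4) = 83
A_6→A_1: (-18)(22.5) − (-11)(5.5) = -344.5
Σ = -1171
Area = |Σ|/2 = 585.5.

585.5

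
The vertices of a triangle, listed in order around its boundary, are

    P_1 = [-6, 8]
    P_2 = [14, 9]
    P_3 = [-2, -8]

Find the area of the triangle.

162

Σ = (-166) + (-94) + (-64) = -324
Area = |Σ|/2 = 162.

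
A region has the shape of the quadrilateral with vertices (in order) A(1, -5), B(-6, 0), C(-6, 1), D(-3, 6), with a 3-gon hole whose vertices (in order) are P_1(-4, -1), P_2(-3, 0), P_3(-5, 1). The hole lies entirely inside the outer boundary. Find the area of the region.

Outer boundary:
Apply the shoelace formula: 2A = Σ (x_i·y_{i+1} − x_{i+1}·y_i), indices taken mod 4.
A→B: (1)(0) − (-6)(-5) = -30
B→C: (-6)(1) − (-6)(0) = -6
C→D: (-6)(6) − (-3)(1) = -33
D→A: (-3)(-5) − (1)(6) = 9
Σ = -60
Area = |Σ|/2 = 30.
Hole:
Apply Gauss's area formula: 2A = Σ (x_i·y_{i+1} − x_{i+1}·y_i), indices taken mod 3.
Σ = (-3) + (-3) + (9) = 3
Area = |Σ|/2 = 1.5.
Net area = 30 − 1.5 = 28.5.

28.5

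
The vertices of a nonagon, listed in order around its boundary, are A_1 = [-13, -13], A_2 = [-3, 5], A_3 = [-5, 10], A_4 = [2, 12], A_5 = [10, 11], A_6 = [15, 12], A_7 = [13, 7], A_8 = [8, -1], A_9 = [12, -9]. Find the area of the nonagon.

392.5

Apply the shoelace (surveyor's) formula: 2A = Σ (x_i·y_{i+1} − x_{i+1}·y_i), indices taken mod 9.
Σ = (-104) + (-5) + (-80) + (-98) + (-45) + (-51) + (-69) + (-60) + (-273) = -785
Area = |Σ|/2 = 392.5.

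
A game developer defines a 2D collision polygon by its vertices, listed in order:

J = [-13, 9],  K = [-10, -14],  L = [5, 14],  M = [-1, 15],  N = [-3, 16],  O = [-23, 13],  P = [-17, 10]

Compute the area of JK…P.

Cross-terms: 272, -70, 89, 29, 329, -9, -23  ⇒  Σ = 617
Area = |Σ|/2 = 308.5.

308.5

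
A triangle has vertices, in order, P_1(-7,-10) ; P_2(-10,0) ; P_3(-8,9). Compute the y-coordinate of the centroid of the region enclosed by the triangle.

-1/3

Apply the surveyor's formula. First the cross-terms c_i = x_i·y_{i+1} − x_{i+1}·y_i:
  -100, -90, 143  ⇒  2A = -47, A = -23.5.
Then Σ (y_i + y_{i+1})·c_i = 47, so ȳ = 47 / (6·(-23.5)) = -1/3.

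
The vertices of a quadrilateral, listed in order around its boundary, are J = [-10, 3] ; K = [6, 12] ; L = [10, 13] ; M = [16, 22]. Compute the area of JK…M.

Apply the shoelace formula: 2A = Σ (x_i·y_{i+1} − x_{i+1}·y_i), indices taken mod 4.
Σ = (-138) + (-42) + (12) + (268) = 100
Area = |Σ|/2 = 50.

50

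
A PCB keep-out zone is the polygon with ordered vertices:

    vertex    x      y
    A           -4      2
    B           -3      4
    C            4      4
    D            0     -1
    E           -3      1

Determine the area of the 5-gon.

23.5

A→B: (-4)(4) − (-3)(2) = -10
B→C: (-3)(4) − (4)(4) = -28
C→D: (4)(-1) − (0)(4) = -4
D→E: (0)(1) − (-3)(-1) = -3
E→A: (-3)(2) − (-4)(1) = -2
Σ = -47
Area = |Σ|/2 = 23.5.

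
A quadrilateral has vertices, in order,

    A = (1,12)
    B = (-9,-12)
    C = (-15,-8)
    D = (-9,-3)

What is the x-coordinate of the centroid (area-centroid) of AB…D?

-23/3

Apply the shoelace (surveyor's) formula. First the cross-terms c_i = x_i·y_{i+1} − x_{i+1}·y_i:
  96, -108, -27, -105  ⇒  2A = -144, A = -72.
Then Σ (x_i + x_{i+1})·c_i = 3312, so x̄ = 3312 / (6·(-72)) = -23/3.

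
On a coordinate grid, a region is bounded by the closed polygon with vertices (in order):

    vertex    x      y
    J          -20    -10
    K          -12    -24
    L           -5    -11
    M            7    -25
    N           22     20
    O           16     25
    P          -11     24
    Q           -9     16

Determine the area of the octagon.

1301.5

Σ = (360) + (12) + (202) + (690) + (230) + (659) + (40) + (410) = 2603
Area = |Σ|/2 = 1301.5.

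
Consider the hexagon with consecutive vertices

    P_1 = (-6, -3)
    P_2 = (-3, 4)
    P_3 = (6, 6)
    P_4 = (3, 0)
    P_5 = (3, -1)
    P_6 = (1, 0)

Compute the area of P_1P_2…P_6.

Σ = (-33) + (-42) + (-18) + (-3) + (1) + (-3) = -98
Area = |Σ|/2 = 49.

49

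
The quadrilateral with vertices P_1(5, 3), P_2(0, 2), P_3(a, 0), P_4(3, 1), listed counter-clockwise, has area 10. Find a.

The doubled signed area Σ (x_i y_{i+1} − x_{i+1} y_i) is linear in a.
With a=0 it equals 14; the coefficient of a is -1 (from the two edges through P_3).
So -1·a + 14 = 2·10 = 20 ⇒ a = -6.

-6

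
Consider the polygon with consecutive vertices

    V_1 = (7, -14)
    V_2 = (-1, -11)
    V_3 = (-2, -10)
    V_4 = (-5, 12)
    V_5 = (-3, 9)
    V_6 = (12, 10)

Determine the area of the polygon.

281

Apply the surveyor's formula: 2A = Σ (x_i·y_{i+1} − x_{i+1}·y_i), indices taken mod 6.
Σ = (-91) + (-12) + (-74) + (-9) + (-138) + (-238) = -562
Area = |Σ|/2 = 281.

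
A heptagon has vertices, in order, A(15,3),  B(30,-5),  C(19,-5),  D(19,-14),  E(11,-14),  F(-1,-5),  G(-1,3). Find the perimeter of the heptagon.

|AB| = √((15)² + (-8)²) = √289 = 17
|BC| = √((-11)² + (0)²) = √121 = 11
|CD| = √((0)² + (-9)²) = √81 = 9
|DE| = √((-8)² + (0)²) = √64 = 8
|EF| = √((-12)² + (9)²) = √225 = 15
|FG| = √((0)² + (8)²) = √64 = 8
|GA| = √((16)² + (0)²) = √256 = 16
Perimeter = 17 + 11 + 9 + 8 + 15 + 8 + 16 = 84.

84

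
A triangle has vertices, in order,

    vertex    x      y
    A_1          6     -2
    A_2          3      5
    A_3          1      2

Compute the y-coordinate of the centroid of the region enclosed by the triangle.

5/3

Apply the surveyor's formula. First the cross-terms c_i = x_i·y_{i+1} − x_{i+1}·y_i:
  36, 1, -14  ⇒  2A = 23, A = 11.5.
Then Σ (y_i + y_{i+1})·c_i = 115, so ȳ = 115 / (6·11.5) = 5/3.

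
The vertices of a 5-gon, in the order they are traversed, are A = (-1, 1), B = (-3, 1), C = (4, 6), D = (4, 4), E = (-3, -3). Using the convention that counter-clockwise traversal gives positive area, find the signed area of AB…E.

-17

Apply Gauss's area formula: 2A = Σ (x_i·y_{i+1} − x_{i+1}·y_i), indices taken mod 5.
A→B: (-1)(1) − (-3)(1) = 2
B→C: (-3)(6) − (4)(1) = -22
C→D: (4)(4) − (4)(6) = -8
D→E: (4)(-3) − (-3)(4) = 0
E→A: (-3)(1) − (-1)(-3) = -6
Σ = -34
Signed area = Σ/2 = -17 (negative ⇒ clockwise traversal).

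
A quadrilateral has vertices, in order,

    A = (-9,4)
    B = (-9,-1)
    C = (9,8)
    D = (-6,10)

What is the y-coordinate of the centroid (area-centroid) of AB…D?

Apply the surveyor's formula. First the cross-terms c_i = x_i·y_{i+1} − x_{i+1}·y_i:
  45, -63, 138, 66  ⇒  2A = 186, A = 93.
Then Σ (y_i + y_{i+1})·c_i = 3102, so ȳ = 3102 / (6·93) = 517/93.

517/93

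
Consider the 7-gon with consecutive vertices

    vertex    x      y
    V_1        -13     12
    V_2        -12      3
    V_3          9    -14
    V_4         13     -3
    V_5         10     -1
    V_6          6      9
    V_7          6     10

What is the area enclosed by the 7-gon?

361

Apply the shoelace formula: 2A = Σ (x_i·y_{i+1} − x_{i+1}·y_i), indices taken mod 7.
Σ = (105) + (141) + (155) + (17) + (96) + (6) + (202) = 722
Area = |Σ|/2 = 361.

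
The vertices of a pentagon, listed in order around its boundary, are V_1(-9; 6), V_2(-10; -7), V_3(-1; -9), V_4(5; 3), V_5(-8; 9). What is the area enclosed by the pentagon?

Apply Gauss's area formula: 2A = Σ (x_i·y_{i+1} − x_{i+1}·y_i), indices taken mod 5.
V_1→V_2: (-9)(-7) − (-10)(6) = 123
V_2→V_3: (-10)(-9) − (-1)(-7) = 83
V_3→V_4: (-1)(3) − (5)(-9) = 42
V_4→V_5: (5)(9) − (-8)(3) = 69
V_5→V_1: (-8)(6) − (-9)(9) = 33
Σ = 350
Area = |Σ|/2 = 175.

175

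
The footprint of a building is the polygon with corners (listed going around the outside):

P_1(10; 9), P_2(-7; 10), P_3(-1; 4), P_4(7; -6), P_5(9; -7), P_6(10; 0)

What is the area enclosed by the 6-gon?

Apply the shoelace (surveyor's) formula: 2A = Σ (x_i·y_{i+1} − x_{i+1}·y_i), indices taken mod 6.
Cross-terms: 163, -18, -22, 5, 70, 90  ⇒  Σ = 288
Area = |Σ|/2 = 144.

144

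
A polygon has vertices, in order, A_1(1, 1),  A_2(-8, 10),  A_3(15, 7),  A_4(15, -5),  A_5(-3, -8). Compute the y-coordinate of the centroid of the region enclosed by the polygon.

Apply Gauss's area formula. First the cross-terms c_i = x_i·y_{i+1} − x_{i+1}·y_i:
  18, -206, -180, -135, 5  ⇒  2A = -498, A = -249.
Then Σ (y_i + y_{i+1})·c_i = -1944, so ȳ = -1944 / (6·(-249)) = 108/83.

108/83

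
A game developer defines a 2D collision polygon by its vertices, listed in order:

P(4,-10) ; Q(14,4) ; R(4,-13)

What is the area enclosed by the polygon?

Apply the shoelace (surveyor's) formula: 2A = Σ (x_i·y_{i+1} − x_{i+1}·y_i), indices taken mod 3.
P→Q: (4)(4) − (14)(-10) = 156
Q→R: (14)(-13) − (4)(4) = -198
R→P: (4)(-10) − (4)(-13) = 12
Σ = -30
Area = |Σ|/2 = 15.

15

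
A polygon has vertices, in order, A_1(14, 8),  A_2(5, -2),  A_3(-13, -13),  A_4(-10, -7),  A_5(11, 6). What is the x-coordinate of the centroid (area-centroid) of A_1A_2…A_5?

-50/59

Apply the shoelace formula. First the cross-terms c_i = x_i·y_{i+1} − x_{i+1}·y_i:
  -68, -91, -39, 17, 4  ⇒  2A = -177, A = -88.5.
Then Σ (x_i + x_{i+1})·c_i = 450, so x̄ = 450 / (6·(-88.5)) = -50/59.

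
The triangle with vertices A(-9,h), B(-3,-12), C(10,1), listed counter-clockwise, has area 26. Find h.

-14

The doubled signed area Σ (x_i y_{i+1} − x_{i+1} y_i) is linear in h.
With h=0 it equals 234; the coefficient of h is 13 (from the two edges through A).
So 13·h + 234 = 2·26 = 52 ⇒ h = -14.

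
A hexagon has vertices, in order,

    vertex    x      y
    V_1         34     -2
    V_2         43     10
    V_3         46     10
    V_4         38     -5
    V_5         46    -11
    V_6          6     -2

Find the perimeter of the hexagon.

|V_1V_2| = √((9)² + (12)²) = √225 = 15
|V_2V_3| = √((3)² + (0)²) = √9 = 3
|V_3V_4| = √((-8)² + (-15)²) = √289 = 17
|V_4V_5| = √((8)² + (-6)²) = √100 = 10
|V_5V_6| = √((-40)² + (9)²) = √1681 = 41
|V_6V_1| = √((28)² + (0)²) = √784 = 28
Perimeter = 15 + 3 + 17 + 10 + 41 + 28 = 114.

114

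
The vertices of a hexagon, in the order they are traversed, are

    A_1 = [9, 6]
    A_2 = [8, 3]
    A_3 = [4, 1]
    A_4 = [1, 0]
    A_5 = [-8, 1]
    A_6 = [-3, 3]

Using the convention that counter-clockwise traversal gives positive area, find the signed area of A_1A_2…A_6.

-45.5

A_1→A_2: (9)(3) − (8)(6) = -21
A_2→A_3: (8)(1) − (4)(3) = -4
A_3→A_4: (4)(0) − (1)(1) = -1
A_4→A_5: (1)(1) − (-8)(0) = 1
A_5→A_6: (-8)(3) − (-3)(1) = -21
A_6→A_1: (-3)(6) − (9)(3) = -45
Σ = -91
Signed area = Σ/2 = -45.5 (negative ⇒ clockwise traversal).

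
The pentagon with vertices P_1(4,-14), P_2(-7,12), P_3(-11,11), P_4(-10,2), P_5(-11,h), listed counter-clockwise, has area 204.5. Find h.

-10

Write out the shoelace sum; only the two edges meeting at P_5 involve h:
2·Area = [((-10)·h − (-11)·2) + ((-11)·(-14) − 4·h)] + 93
       = -14·h + 269 = 409
⇒ h = -10.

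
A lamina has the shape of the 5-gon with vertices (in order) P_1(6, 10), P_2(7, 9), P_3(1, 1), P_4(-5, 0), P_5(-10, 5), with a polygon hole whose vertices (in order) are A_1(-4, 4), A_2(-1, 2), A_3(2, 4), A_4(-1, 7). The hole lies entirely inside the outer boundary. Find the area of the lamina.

Outer boundary:
Σ = (-16) + (-2) + (5) + (-25) + (-130) = -168
Area = |Σ|/2 = 84.
Hole:
Apply the surveyor's formula: 2A = Σ (x_i·y_{i+1} − x_{i+1}·y_i), indices taken mod 4.
A_1→A_2: (-4)(2) − (-1)(4) = -4
A_2→A_3: (-1)(4) − (2)(2) = -8
A_3→A_4: (2)(7) − (-1)(4) = 18
A_4→A_1: (-1)(4) − (-4)(7) = 24
Σ = 30
Area = |Σ|/2 = 15.
Net area = 84 − 15 = 69.

69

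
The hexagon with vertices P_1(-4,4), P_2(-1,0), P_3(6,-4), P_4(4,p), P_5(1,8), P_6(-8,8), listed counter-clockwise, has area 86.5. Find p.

Write out the shoelace sum; only the two edges meeting at P_4 involve p:
2·Area = [(6·p − 4·(-4)) + (4·8 − 1·p)] + 80
       = 5·p + 128 = 173
⇒ p = 9.

9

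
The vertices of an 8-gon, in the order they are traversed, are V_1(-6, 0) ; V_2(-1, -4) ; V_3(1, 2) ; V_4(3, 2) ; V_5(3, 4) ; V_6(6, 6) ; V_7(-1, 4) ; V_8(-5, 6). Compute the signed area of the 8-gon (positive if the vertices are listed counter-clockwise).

Apply Gauss's area formula: 2A = Σ (x_i·y_{i+1} − x_{i+1}·y_i), indices taken mod 8.
Σ = (24) + (2) + (-4) + (6) + (-6) + (30) + (14) + (36) = 102
Signed area = Σ/2 = 51 (positive ⇒ counter-clockwise traversal).

51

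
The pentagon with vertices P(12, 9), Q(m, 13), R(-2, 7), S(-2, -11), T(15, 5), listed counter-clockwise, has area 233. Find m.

The doubled signed area Σ (x_i y_{i+1} − x_{i+1} y_i) is linear in m.
With m=0 it equals 448; the coefficient of m is -2 (from the two edges through Q).
So -2·m + 448 = 2·233 = 466 ⇒ m = -9.

-9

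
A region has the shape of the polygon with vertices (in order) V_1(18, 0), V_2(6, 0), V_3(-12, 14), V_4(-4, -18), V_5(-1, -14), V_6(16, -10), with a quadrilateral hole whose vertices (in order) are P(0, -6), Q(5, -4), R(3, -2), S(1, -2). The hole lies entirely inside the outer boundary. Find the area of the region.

393

Outer boundary:
Apply the shoelace (surveyor's) formula: 2A = Σ (x_i·y_{i+1} − x_{i+1}·y_i), indices taken mod 6.
Σ = (0) + (84) + (272) + (38) + (234) + (180) = 808
Area = |Σ|/2 = 404.
Hole:
Apply Gauss's area formula: 2A = Σ (x_i·y_{i+1} − x_{i+1}·y_i), indices taken mod 4.
Cross-terms: 30, 2, -4, -6  ⇒  Σ = 22
Area = |Σ|/2 = 11.
Net area = 404 − 11 = 393.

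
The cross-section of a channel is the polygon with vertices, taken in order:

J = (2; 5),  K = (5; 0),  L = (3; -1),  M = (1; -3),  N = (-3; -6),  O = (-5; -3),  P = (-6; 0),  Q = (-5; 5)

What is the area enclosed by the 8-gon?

Apply the shoelace (surveyor's) formula: 2A = Σ (x_i·y_{i+1} − x_{i+1}·y_i), indices taken mod 8.
J→K: (2)(0) − (5)(5) = -25
K→L: (5)(-1) − (3)(0) = -5
L→M: (3)(-3) − (1)(-1) = -8
M→N: (1)(-6) − (-3)(-3) = -15
N→O: (-3)(-3) − (-5)(-6) = -21
O→P: (-5)(0) − (-6)(-3) = -18
P→Q: (-6)(5) − (-5)(0) = -30
Q→J: (-5)(5) − (2)(5) = -35
Σ = -157
Area = |Σ|/2 = 78.5.

78.5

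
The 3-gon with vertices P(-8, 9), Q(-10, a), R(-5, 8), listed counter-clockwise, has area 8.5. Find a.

4

Write out the shoelace sum; only the two edges meeting at Q involve a:
2·Area = [((-8)·a − (-10)·9) + ((-10)·8 − (-5)·a)] + 19
       = -3·a + 29 = 17
⇒ a = 4.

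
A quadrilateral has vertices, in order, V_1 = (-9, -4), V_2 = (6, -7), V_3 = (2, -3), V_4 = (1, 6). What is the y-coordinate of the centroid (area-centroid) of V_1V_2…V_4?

-193/111

Apply the surveyor's formula. First the cross-terms c_i = x_i·y_{i+1} − x_{i+1}·y_i:
  87, -4, 15, 50  ⇒  2A = 148, A = 74.
Then Σ (y_i + y_{i+1})·c_i = -772, so ȳ = -772 / (6·74) = -193/111.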